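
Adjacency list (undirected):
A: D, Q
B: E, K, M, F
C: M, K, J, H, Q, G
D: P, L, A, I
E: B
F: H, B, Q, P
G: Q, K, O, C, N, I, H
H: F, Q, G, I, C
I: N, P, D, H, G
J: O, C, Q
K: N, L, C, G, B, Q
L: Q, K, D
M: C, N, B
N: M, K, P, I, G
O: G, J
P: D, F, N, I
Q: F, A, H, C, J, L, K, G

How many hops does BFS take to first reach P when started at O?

3

Level 0: O
Level 1: G, J
Level 2: C, H, I, K, N, Q
Level 3: A, B, D, F, L, M, P
Level 4: E
P first appears at level 3.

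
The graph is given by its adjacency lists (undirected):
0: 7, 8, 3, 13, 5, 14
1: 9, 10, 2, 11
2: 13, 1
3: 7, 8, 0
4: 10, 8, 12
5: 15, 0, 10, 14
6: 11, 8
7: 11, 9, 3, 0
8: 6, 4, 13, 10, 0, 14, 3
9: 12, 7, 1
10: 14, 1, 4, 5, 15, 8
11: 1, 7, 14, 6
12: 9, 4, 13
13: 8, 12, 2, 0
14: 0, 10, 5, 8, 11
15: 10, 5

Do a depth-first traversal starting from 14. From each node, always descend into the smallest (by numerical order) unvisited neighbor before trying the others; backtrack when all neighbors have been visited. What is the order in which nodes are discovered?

Visit 14
14 → 0
0 → 3
3 → 7
7 → 9
9 → 1
1 → 2
2 → 13
13 → 8
8 → 4
4 → 10
10 → 5
5 → 15
4 → 12
8 → 6
6 → 11

14 -> 0 -> 3 -> 7 -> 9 -> 1 -> 2 -> 13 -> 8 -> 4 -> 10 -> 5 -> 15 -> 12 -> 6 -> 11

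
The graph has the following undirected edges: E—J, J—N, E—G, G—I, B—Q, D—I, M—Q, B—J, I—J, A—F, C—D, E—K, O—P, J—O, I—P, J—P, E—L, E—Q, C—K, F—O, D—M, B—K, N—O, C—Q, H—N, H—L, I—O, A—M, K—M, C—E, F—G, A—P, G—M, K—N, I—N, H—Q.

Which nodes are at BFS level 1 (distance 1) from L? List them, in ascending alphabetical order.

E, H

Level 0: L
Level 1: E, H
Level 2: C, G, J, K, N, Q
Level 3: B, D, F, I, M, O, P
Level 4: A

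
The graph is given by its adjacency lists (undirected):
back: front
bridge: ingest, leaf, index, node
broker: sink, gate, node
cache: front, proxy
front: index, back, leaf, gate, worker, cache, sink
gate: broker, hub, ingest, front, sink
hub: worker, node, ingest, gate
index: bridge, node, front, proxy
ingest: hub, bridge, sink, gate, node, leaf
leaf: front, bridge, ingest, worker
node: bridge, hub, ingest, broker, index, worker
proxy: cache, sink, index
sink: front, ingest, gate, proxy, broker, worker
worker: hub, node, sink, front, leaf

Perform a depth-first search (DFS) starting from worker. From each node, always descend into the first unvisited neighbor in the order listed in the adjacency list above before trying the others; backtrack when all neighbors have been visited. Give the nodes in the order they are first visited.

Visit worker
worker → hub
hub → node
node → bridge
bridge → ingest
ingest → sink
sink → front
front → index
index → proxy
proxy → cache
front → back
front → leaf
front → gate
gate → broker

worker, hub, node, bridge, ingest, sink, front, index, proxy, cache, back, leaf, gate, broker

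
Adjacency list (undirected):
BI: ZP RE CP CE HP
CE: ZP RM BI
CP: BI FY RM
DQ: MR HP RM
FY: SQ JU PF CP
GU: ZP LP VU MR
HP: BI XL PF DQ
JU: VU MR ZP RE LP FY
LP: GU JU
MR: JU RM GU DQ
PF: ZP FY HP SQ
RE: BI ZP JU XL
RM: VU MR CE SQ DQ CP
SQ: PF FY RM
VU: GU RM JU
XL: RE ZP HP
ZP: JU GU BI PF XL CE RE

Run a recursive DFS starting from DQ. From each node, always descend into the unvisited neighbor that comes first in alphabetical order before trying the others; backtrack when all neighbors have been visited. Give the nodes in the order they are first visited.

Visit DQ
DQ → HP
HP → BI
BI → CE
CE → RM
RM → CP
CP → FY
FY → JU
JU → LP
LP → GU
GU → MR
GU → VU
GU → ZP
ZP → PF
PF → SQ
ZP → RE
RE → XL

DQ -> HP -> BI -> CE -> RM -> CP -> FY -> JU -> LP -> GU -> MR -> VU -> ZP -> PF -> SQ -> RE -> XL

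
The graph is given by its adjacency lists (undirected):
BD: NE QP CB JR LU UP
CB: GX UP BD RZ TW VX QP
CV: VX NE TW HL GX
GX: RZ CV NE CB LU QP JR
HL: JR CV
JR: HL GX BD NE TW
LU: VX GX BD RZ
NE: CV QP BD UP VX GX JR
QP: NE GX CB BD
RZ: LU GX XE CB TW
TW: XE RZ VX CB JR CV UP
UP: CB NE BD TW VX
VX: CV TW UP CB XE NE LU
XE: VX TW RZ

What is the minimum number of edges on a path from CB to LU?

2

Level 0: CB
Level 1: BD, GX, QP, RZ, TW, UP, VX
Level 2: CV, JR, LU, NE, XE
Level 3: HL
LU first appears at level 2.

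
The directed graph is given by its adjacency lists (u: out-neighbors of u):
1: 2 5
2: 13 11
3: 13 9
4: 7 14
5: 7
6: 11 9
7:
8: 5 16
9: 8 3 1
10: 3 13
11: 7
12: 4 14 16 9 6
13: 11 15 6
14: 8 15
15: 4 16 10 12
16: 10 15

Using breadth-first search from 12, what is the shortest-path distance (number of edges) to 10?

Level 0: 12
Level 1: 4, 6, 9, 14, 16
Level 2: 1, 3, 7, 8, 10, 11, 15
Level 3: 2, 5, 13
10 first appears at level 2.

2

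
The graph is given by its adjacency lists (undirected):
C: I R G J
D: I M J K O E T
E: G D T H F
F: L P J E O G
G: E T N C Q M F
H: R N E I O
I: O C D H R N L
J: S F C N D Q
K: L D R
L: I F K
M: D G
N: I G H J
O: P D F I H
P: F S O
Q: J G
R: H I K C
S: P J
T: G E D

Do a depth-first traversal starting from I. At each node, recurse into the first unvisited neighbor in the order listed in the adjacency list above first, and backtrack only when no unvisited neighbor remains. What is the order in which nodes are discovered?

I -> O -> P -> F -> L -> K -> D -> M -> G -> E -> T -> H -> R -> C -> J -> S -> N -> Q

Visit I
I → O
O → P
P → F
F → L
L → K
K → D
D → M
M → G
G → E
E → T
E → H
H → R
R → C
C → J
J → S
J → N
J → Q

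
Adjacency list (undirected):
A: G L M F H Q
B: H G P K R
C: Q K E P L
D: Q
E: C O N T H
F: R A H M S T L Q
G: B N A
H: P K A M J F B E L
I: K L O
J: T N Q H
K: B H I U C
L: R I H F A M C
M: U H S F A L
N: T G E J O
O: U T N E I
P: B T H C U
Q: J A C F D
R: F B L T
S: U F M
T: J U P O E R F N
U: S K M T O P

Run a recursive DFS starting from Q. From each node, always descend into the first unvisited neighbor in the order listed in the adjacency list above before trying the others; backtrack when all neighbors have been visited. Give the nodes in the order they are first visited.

Q, J, T, U, S, F, R, B, H, P, C, K, I, L, A, G, N, E, O, M, D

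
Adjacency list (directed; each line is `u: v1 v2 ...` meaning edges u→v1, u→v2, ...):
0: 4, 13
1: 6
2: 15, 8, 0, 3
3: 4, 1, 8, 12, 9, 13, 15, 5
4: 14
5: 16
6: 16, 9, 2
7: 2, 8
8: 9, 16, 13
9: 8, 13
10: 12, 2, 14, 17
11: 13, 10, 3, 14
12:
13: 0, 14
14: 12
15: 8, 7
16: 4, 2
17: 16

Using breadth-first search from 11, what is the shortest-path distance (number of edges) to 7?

3

Level 0: 11
Level 1: 3, 10, 13, 14
Level 2: 0, 1, 2, 4, 5, 8, 9, 12, 15, 17
Level 3: 6, 7, 16
7 first appears at level 3.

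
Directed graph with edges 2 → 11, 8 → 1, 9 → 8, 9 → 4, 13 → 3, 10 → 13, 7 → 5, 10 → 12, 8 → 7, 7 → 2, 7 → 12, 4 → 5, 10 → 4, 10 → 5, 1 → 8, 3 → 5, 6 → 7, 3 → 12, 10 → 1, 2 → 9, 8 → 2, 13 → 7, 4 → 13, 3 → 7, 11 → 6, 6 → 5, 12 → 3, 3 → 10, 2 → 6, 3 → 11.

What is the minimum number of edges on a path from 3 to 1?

Level 0: 3
Level 1: 5, 7, 10, 11, 12
Level 2: 1, 2, 4, 6, 13
Level 3: 8, 9
1 first appears at level 2.

2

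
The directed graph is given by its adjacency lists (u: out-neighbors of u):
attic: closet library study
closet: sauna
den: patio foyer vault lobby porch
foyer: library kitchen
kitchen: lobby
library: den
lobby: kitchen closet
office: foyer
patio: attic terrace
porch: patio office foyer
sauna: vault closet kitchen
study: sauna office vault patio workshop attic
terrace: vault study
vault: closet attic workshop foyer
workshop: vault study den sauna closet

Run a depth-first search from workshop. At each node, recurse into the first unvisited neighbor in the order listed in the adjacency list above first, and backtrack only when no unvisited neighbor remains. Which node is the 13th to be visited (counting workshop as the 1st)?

office

Visit workshop
workshop → vault
vault → closet
closet → sauna
sauna → kitchen
kitchen → lobby
vault → attic
attic → library
library → den
den → patio
patio → terrace
terrace → study
study → office
office → foyer
den → porch

Visit order: workshop, vault, closet, sauna, kitchen, lobby, attic, library, den, patio, terrace, study, office, foyer, porch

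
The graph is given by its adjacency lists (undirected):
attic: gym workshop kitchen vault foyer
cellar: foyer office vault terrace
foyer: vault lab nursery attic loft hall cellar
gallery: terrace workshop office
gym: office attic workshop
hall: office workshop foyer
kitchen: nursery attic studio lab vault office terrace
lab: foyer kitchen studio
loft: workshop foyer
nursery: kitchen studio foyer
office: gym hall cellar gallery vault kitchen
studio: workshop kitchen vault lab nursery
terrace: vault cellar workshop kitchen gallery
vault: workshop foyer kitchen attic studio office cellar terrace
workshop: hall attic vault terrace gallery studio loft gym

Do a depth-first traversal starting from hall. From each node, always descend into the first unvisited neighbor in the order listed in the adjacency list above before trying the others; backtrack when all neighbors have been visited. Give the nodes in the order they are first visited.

hall → office → gym → attic → workshop → vault → foyer → lab → kitchen → nursery → studio → terrace → cellar → gallery → loft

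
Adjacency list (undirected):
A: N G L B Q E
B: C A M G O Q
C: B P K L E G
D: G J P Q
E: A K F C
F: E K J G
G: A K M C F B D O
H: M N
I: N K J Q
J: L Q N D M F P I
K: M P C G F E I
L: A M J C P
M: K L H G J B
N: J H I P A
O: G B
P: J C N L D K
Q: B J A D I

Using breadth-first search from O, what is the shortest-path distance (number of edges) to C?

Level 0: O
Level 1: B, G
Level 2: A, C, D, F, K, M, Q
Level 3: E, H, I, J, L, N, P
C first appears at level 2.

2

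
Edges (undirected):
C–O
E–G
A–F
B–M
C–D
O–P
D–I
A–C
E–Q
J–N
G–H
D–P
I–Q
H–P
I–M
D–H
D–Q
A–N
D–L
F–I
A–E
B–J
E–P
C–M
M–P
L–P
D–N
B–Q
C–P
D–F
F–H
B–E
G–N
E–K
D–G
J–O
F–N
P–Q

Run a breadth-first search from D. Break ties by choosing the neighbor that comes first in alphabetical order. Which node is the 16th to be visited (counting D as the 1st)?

B

Visit D; enqueue C, F, G, H, I, L, N, P, Q → queue [C, F, G, H, I, L, N, P, Q]
Visit C; enqueue A, M, O → queue [F, G, H, I, L, N, P, Q, A, M, O]
Visit F → queue [G, H, I, L, N, P, Q, A, M, O]
Visit G; enqueue E → queue [H, I, L, N, P, Q, A, M, O, E]
Visit H → queue [I, L, N, P, Q, A, M, O, E]
Visit I → queue [L, N, P, Q, A, M, O, E]
Visit L → queue [N, P, Q, A, M, O, E]
Visit N; enqueue J → queue [P, Q, A, M, O, E, J]
Visit P → queue [Q, A, M, O, E, J]
Visit Q; enqueue B → queue [A, M, O, E, J, B]
Visit A → queue [M, O, E, J, B]
Visit M → queue [O, E, J, B]
Visit O → queue [E, J, B]
Visit E; enqueue K → queue [J, B, K]
Visit J → queue [B, K]
Visit B → queue [K]
Visit K → queue []

Visit order: D, C, F, G, H, I, L, N, P, Q, A, M, O, E, J, B, K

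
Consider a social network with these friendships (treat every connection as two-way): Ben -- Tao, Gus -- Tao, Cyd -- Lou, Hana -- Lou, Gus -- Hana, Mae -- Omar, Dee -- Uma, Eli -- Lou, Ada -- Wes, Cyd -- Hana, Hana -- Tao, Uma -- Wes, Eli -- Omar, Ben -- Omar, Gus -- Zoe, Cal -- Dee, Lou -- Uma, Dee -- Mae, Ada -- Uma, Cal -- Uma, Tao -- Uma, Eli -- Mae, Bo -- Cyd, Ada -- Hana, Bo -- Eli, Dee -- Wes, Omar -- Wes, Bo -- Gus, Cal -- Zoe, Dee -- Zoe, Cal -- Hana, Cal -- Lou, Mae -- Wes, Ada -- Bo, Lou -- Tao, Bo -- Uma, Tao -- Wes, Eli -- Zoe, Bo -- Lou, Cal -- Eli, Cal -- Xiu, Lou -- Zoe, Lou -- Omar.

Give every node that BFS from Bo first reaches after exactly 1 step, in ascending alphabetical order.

Ada, Cyd, Eli, Gus, Lou, Uma

Level 0: Bo
Level 1: Ada, Cyd, Eli, Gus, Lou, Uma
Level 2: Cal, Dee, Hana, Mae, Omar, Tao, Wes, Zoe
Level 3: Ben, Xiu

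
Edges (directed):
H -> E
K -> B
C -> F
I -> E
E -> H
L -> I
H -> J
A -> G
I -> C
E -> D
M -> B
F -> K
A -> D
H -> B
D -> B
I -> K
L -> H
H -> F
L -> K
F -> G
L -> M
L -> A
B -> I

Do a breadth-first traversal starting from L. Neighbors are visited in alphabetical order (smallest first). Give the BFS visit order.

L A H I K M D G B E F J C

Visit L; enqueue A, H, I, K, M → queue [A, H, I, K, M]
Visit A; enqueue D, G → queue [H, I, K, M, D, G]
Visit H; enqueue B, E, F, J → queue [I, K, M, D, G, B, E, F, J]
Visit I; enqueue C → queue [K, M, D, G, B, E, F, J, C]
Visit K → queue [M, D, G, B, E, F, J, C]
Visit M → queue [D, G, B, E, F, J, C]
Visit D → queue [G, B, E, F, J, C]
Visit G → queue [B, E, F, J, C]
Visit B → queue [E, F, J, C]
Visit E → queue [F, J, C]
Visit F → queue [J, C]
Visit J → queue [C]
Visit C → queue []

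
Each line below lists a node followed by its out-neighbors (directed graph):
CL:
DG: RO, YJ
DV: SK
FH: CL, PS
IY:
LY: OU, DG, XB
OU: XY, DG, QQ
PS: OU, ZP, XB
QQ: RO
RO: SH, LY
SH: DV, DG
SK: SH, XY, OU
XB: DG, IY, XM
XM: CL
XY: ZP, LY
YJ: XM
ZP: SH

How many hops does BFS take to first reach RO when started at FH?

Level 0: FH
Level 1: CL, PS
Level 2: OU, XB, ZP
Level 3: DG, IY, QQ, SH, XM, XY
Level 4: DV, LY, RO, YJ
Level 5: SK
RO first appears at level 4.

4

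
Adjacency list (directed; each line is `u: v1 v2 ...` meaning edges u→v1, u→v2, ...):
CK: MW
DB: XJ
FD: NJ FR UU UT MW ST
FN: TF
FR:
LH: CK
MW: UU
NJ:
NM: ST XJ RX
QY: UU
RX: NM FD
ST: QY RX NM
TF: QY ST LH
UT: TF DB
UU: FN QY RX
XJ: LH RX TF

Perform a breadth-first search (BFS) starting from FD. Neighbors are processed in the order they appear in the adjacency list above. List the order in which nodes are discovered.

FD, NJ, FR, UU, UT, MW, ST, FN, QY, RX, TF, DB, NM, LH, XJ, CK

Visit FD; enqueue NJ, FR, UU, UT, MW, ST → queue [NJ, FR, UU, UT, MW, ST]
Visit NJ → queue [FR, UU, UT, MW, ST]
Visit FR → queue [UU, UT, MW, ST]
Visit UU; enqueue FN, QY, RX → queue [UT, MW, ST, FN, QY, RX]
Visit UT; enqueue TF, DB → queue [MW, ST, FN, QY, RX, TF, DB]
Visit MW → queue [ST, FN, QY, RX, TF, DB]
Visit ST; enqueue NM → queue [FN, QY, RX, TF, DB, NM]
Visit FN → queue [QY, RX, TF, DB, NM]
Visit QY → queue [RX, TF, DB, NM]
Visit RX → queue [TF, DB, NM]
Visit TF; enqueue LH → queue [DB, NM, LH]
Visit DB; enqueue XJ → queue [NM, LH, XJ]
Visit NM → queue [LH, XJ]
Visit LH; enqueue CK → queue [XJ, CK]
Visit XJ → queue [CK]
Visit CK → queue []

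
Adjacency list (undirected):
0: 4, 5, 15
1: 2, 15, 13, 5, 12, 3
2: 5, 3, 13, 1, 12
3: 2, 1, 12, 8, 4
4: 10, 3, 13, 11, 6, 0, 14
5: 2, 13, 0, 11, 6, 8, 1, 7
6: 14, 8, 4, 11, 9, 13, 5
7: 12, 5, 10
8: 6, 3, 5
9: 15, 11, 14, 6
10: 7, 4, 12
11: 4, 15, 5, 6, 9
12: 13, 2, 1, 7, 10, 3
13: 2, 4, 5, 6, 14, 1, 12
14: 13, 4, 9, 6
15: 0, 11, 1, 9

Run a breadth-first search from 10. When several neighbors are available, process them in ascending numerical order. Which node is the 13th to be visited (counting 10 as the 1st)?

Visit 10; enqueue 4, 7, 12 → queue [4, 7, 12]
Visit 4; enqueue 0, 3, 6, 11, 13, 14 → queue [7, 12, 0, 3, 6, 11, 13, 14]
Visit 7; enqueue 5 → queue [12, 0, 3, 6, 11, 13, 14, 5]
Visit 12; enqueue 1, 2 → queue [0, 3, 6, 11, 13, 14, 5, 1, 2]
Visit 0; enqueue 15 → queue [3, 6, 11, 13, 14, 5, 1, 2, 15]
Visit 3; enqueue 8 → queue [6, 11, 13, 14, 5, 1, 2, 15, 8]
Visit 6; enqueue 9 → queue [11, 13, 14, 5, 1, 2, 15, 8, 9]
Visit 11 → queue [13, 14, 5, 1, 2, 15, 8, 9]
Visit 13 → queue [14, 5, 1, 2, 15, 8, 9]
Visit 14 → queue [5, 1, 2, 15, 8, 9]
Visit 5 → queue [1, 2, 15, 8, 9]
Visit 1 → queue [2, 15, 8, 9]
Visit 2 → queue [15, 8, 9]
Visit 15 → queue [8, 9]
Visit 8 → queue [9]
Visit 9 → queue []

Visit order: 10, 4, 7, 12, 0, 3, 6, 11, 13, 14, 5, 1, 2, 15, 8, 9

2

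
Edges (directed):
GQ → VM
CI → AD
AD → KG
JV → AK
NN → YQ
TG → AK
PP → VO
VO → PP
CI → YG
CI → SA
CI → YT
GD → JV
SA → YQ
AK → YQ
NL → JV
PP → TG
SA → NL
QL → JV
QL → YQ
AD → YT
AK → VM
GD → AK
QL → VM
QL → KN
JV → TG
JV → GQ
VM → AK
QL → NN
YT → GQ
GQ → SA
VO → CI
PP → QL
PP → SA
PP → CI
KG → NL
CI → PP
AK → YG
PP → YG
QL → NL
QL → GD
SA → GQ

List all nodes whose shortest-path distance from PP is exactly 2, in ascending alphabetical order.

Level 0: PP
Level 1: CI, QL, SA, TG, VO, YG
Level 2: AD, AK, GD, GQ, JV, KN, NL, NN, VM, YQ, YT
Level 3: KG

AD, AK, GD, GQ, JV, KN, NL, NN, VM, YQ, YT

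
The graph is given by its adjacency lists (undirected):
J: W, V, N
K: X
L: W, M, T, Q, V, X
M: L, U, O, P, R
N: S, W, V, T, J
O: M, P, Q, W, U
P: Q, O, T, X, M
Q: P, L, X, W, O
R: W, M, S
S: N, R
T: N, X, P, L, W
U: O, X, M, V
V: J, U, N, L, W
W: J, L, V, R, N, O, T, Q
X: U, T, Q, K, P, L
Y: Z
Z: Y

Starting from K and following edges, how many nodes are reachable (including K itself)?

BFS from K visits: K, X, U, T, Q, P, L, O, M, V, N, W, R, J, S
Reachable nodes: 15 of 17 total.

15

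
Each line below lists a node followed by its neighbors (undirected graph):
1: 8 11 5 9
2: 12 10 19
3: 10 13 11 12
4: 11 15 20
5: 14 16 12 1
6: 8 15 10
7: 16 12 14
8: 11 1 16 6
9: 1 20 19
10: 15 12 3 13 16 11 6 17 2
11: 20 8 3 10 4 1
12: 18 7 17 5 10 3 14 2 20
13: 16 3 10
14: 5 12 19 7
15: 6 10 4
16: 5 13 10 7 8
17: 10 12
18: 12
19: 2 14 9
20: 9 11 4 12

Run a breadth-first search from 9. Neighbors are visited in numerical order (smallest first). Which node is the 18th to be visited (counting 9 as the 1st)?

Visit 9; enqueue 1, 19, 20 → queue [1, 19, 20]
Visit 1; enqueue 5, 8, 11 → queue [19, 20, 5, 8, 11]
Visit 19; enqueue 2, 14 → queue [20, 5, 8, 11, 2, 14]
Visit 20; enqueue 4, 12 → queue [5, 8, 11, 2, 14, 4, 12]
Visit 5; enqueue 16 → queue [8, 11, 2, 14, 4, 12, 16]
Visit 8; enqueue 6 → queue [11, 2, 14, 4, 12, 16, 6]
Visit 11; enqueue 3, 10 → queue [2, 14, 4, 12, 16, 6, 3, 10]
Visit 2 → queue [14, 4, 12, 16, 6, 3, 10]
Visit 14; enqueue 7 → queue [4, 12, 16, 6, 3, 10, 7]
Visit 4; enqueue 15 → queue [12, 16, 6, 3, 10, 7, 15]
Visit 12; enqueue 17, 18 → queue [16, 6, 3, 10, 7, 15, 17, 18]
Visit 16; enqueue 13 → queue [6, 3, 10, 7, 15, 17, 18, 13]
Visit 6 → queue [3, 10, 7, 15, 17, 18, 13]
Visit 3 → queue [10, 7, 15, 17, 18, 13]
Visit 10 → queue [7, 15, 17, 18, 13]
Visit 7 → queue [15, 17, 18, 13]
Visit 15 → queue [17, 18, 13]
Visit 17 → queue [18, 13]
Visit 18 → queue [13]
Visit 13 → queue []

Visit order: 9, 1, 19, 20, 5, 8, 11, 2, 14, 4, 12, 16, 6, 3, 10, 7, 15, 17, 18, 13

17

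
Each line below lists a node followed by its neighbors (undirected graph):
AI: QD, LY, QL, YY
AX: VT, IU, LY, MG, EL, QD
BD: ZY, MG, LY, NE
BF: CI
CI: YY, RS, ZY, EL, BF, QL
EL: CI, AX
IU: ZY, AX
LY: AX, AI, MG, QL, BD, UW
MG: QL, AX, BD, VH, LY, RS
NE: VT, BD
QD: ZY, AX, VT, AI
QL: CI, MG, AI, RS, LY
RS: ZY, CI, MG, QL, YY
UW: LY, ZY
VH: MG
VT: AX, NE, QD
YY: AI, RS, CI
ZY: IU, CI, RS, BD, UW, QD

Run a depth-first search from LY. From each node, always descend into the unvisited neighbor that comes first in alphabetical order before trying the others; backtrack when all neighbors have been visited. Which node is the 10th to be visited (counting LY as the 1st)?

BD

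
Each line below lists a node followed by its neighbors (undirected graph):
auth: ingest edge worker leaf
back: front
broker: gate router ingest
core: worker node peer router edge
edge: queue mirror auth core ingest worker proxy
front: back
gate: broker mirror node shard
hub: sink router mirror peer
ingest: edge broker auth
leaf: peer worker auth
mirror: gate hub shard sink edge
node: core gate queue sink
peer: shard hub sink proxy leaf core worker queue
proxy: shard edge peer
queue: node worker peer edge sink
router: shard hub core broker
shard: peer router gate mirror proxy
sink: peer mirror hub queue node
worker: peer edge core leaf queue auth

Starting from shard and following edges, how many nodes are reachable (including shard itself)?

17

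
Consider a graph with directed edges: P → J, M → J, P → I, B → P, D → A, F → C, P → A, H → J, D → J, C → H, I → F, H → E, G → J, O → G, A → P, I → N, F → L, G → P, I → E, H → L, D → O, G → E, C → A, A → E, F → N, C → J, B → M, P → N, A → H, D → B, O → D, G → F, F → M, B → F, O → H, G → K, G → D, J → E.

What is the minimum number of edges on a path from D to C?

Level 0: D
Level 1: A, B, J, O
Level 2: E, F, G, H, M, P
Level 3: C, I, K, L, N
C first appears at level 3.

3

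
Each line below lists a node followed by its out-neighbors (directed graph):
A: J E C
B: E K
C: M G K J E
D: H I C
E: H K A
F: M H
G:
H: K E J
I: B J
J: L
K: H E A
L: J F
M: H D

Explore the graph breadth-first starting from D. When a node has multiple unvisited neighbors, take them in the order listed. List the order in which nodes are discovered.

Visit D; enqueue H, I, C → queue [H, I, C]
Visit H; enqueue K, E, J → queue [I, C, K, E, J]
Visit I; enqueue B → queue [C, K, E, J, B]
Visit C; enqueue M, G → queue [K, E, J, B, M, G]
Visit K; enqueue A → queue [E, J, B, M, G, A]
Visit E → queue [J, B, M, G, A]
Visit J; enqueue L → queue [B, M, G, A, L]
Visit B → queue [M, G, A, L]
Visit M → queue [G, A, L]
Visit G → queue [A, L]
Visit A → queue [L]
Visit L; enqueue F → queue [F]
Visit F → queue []

D -> H -> I -> C -> K -> E -> J -> B -> M -> G -> A -> L -> F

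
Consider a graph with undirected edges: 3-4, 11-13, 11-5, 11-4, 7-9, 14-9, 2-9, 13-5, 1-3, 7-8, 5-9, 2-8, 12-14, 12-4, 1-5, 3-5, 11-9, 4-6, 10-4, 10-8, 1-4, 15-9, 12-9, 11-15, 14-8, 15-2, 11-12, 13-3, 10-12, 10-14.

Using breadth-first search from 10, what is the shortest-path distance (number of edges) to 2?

2

Level 0: 10
Level 1: 4, 8, 12, 14
Level 2: 1, 2, 3, 6, 7, 9, 11
Level 3: 5, 13, 15
2 first appears at level 2.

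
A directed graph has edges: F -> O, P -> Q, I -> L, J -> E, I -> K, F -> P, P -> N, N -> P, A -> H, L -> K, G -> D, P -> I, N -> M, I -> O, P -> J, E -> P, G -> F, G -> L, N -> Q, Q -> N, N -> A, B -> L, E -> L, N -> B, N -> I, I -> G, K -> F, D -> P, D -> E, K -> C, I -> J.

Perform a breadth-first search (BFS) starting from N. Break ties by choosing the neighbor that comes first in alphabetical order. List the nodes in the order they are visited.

Visit N; enqueue A, B, I, M, P, Q → queue [A, B, I, M, P, Q]
Visit A; enqueue H → queue [B, I, M, P, Q, H]
Visit B; enqueue L → queue [I, M, P, Q, H, L]
Visit I; enqueue G, J, K, O → queue [M, P, Q, H, L, G, J, K, O]
Visit M → queue [P, Q, H, L, G, J, K, O]
Visit P → queue [Q, H, L, G, J, K, O]
Visit Q → queue [H, L, G, J, K, O]
Visit H → queue [L, G, J, K, O]
Visit L → queue [G, J, K, O]
Visit G; enqueue D, F → queue [J, K, O, D, F]
Visit J; enqueue E → queue [K, O, D, F, E]
Visit K; enqueue C → queue [O, D, F, E, C]
Visit O → queue [D, F, E, C]
Visit D → queue [F, E, C]
Visit F → queue [E, C]
Visit E → queue [C]
Visit C → queue []

N A B I M P Q H L G J K O D F E C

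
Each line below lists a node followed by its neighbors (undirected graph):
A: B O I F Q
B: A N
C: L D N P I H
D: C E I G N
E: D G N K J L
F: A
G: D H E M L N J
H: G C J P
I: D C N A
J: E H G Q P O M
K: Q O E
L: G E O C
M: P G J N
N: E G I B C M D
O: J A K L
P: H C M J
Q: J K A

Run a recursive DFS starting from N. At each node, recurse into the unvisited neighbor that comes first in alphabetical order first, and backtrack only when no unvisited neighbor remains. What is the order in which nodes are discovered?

N, B, A, F, I, C, D, E, G, H, J, M, P, O, K, Q, L

Visit N
N → B
B → A
A → F
A → I
I → C
C → D
D → E
E → G
G → H
H → J
J → M
M → P
J → O
O → K
K → Q
O → L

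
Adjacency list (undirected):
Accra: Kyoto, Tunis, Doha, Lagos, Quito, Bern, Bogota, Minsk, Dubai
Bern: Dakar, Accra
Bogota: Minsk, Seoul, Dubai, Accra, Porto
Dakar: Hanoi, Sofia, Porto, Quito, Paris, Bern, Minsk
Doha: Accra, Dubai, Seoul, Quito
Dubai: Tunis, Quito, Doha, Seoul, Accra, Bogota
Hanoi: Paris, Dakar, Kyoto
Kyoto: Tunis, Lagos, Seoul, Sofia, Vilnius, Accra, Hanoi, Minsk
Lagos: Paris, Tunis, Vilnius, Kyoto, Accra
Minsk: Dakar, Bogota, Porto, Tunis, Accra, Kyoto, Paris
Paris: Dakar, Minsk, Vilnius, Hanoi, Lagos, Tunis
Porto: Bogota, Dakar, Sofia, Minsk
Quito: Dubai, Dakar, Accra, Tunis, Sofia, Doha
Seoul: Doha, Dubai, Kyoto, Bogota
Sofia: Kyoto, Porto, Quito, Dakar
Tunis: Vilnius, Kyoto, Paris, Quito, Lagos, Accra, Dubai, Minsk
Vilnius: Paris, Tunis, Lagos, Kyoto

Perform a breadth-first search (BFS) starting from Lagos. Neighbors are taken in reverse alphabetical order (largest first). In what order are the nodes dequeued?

Lagos -> Vilnius -> Tunis -> Paris -> Kyoto -> Accra -> Quito -> Minsk -> Dubai -> Hanoi -> Dakar -> Sofia -> Seoul -> Doha -> Bogota -> Bern -> Porto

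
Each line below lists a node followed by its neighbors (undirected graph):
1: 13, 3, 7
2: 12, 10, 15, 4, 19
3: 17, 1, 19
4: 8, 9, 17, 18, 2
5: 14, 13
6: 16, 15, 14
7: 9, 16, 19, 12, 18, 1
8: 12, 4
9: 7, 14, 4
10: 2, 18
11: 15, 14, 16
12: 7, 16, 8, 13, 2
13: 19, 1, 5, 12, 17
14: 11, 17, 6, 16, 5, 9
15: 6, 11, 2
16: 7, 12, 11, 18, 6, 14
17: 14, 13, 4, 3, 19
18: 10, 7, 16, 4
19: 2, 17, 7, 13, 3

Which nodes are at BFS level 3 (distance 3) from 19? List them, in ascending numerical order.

6, 8, 11

Level 0: 19
Level 1: 2, 3, 7, 13, 17
Level 2: 1, 4, 5, 9, 10, 12, 14, 15, 16, 18
Level 3: 6, 8, 11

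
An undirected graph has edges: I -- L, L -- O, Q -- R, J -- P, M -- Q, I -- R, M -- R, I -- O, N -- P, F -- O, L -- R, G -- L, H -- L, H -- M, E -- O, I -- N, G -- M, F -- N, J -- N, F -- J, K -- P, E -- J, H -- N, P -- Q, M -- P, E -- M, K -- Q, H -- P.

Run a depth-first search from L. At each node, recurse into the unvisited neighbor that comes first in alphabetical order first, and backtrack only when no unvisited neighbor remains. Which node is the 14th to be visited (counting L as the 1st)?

O

Visit L
L → G
G → M
M → E
E → J
J → F
F → N
N → H
H → P
P → K
K → Q
Q → R
R → I
I → O

Visit order: L, G, M, E, J, F, N, H, P, K, Q, R, I, O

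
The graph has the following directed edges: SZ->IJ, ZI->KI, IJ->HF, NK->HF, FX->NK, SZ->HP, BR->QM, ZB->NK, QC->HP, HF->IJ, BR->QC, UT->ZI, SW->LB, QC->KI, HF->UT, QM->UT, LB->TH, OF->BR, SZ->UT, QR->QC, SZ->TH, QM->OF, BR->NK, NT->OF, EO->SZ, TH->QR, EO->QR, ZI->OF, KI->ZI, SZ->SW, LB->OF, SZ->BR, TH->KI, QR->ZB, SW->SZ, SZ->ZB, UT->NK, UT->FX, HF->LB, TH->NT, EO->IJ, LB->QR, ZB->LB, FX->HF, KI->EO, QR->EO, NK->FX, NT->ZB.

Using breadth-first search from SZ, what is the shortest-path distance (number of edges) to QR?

2

Level 0: SZ
Level 1: BR, HP, IJ, SW, TH, UT, ZB
Level 2: FX, HF, KI, LB, NK, NT, QC, QM, QR, ZI
Level 3: EO, OF
QR first appears at level 2.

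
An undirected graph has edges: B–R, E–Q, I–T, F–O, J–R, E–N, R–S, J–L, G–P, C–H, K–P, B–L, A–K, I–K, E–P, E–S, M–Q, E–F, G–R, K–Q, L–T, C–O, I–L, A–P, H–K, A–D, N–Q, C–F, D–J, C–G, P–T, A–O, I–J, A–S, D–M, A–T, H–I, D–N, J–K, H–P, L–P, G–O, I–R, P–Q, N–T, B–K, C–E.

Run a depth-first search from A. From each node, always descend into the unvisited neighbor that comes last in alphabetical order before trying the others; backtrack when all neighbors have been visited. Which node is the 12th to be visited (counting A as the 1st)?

Visit A
A → T
T → P
P → Q
Q → N
N → E
E → S
S → R
R → J
J → L
L → I
I → K
K → H
H → C
C → O
O → G
O → F
K → B
J → D
D → M

Visit order: A, T, P, Q, N, E, S, R, J, L, I, K, H, C, O, G, F, B, D, M

K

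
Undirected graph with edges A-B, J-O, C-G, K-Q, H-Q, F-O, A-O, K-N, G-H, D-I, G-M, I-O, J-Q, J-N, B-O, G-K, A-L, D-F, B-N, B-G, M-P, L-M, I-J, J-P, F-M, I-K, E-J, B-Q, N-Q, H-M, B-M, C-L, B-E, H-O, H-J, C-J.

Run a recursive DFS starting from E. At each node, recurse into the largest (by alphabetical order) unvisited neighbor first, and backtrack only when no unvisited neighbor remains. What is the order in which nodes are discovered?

Visit E
E → J
J → Q
Q → N
N → K
K → I
I → O
O → H
H → M
M → P
M → L
L → C
C → G
G → B
B → A
M → F
F → D

E, J, Q, N, K, I, O, H, M, P, L, C, G, B, A, F, D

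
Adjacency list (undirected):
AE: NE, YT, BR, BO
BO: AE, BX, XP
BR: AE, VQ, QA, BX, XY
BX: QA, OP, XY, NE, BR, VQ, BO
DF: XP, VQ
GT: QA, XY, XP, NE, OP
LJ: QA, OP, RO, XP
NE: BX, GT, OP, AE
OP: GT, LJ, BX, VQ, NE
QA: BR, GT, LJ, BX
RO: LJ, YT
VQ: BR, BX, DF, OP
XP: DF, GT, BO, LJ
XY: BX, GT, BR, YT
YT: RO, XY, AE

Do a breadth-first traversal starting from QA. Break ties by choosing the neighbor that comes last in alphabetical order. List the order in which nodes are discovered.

Visit QA; enqueue LJ, GT, BX, BR → queue [LJ, GT, BX, BR]
Visit LJ; enqueue XP, RO, OP → queue [GT, BX, BR, XP, RO, OP]
Visit GT; enqueue XY, NE → queue [BX, BR, XP, RO, OP, XY, NE]
Visit BX; enqueue VQ, BO → queue [BR, XP, RO, OP, XY, NE, VQ, BO]
Visit BR; enqueue AE → queue [XP, RO, OP, XY, NE, VQ, BO, AE]
Visit XP; enqueue DF → queue [RO, OP, XY, NE, VQ, BO, AE, DF]
Visit RO; enqueue YT → queue [OP, XY, NE, VQ, BO, AE, DF, YT]
Visit OP → queue [XY, NE, VQ, BO, AE, DF, YT]
Visit XY → queue [NE, VQ, BO, AE, DF, YT]
Visit NE → queue [VQ, BO, AE, DF, YT]
Visit VQ → queue [BO, AE, DF, YT]
Visit BO → queue [AE, DF, YT]
Visit AE → queue [DF, YT]
Visit DF → queue [YT]
Visit YT → queue []

QA → LJ → GT → BX → BR → XP → RO → OP → XY → NE → VQ → BO → AE → DF → YT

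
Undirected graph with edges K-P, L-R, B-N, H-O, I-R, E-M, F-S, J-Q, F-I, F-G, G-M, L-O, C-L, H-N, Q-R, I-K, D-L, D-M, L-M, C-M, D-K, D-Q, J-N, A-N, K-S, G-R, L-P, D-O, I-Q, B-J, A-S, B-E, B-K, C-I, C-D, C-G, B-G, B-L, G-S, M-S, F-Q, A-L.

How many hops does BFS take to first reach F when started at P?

3

Level 0: P
Level 1: K, L
Level 2: A, B, C, D, I, M, O, R, S
Level 3: E, F, G, H, J, N, Q
F first appears at level 3.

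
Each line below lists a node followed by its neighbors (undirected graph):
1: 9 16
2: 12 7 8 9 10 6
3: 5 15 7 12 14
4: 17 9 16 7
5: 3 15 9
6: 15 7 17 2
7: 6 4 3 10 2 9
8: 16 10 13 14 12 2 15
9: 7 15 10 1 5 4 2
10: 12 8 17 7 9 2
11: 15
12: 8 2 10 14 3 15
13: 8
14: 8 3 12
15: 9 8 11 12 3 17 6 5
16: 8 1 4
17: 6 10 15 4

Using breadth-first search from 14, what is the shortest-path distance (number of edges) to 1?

3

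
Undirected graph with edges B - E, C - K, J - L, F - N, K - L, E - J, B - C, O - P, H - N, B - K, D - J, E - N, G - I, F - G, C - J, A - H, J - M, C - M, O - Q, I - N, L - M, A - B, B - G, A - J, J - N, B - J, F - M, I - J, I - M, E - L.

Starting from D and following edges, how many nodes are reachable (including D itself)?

BFS from D visits: D, J, A, B, C, E, I, L, M, N, H, G, K, F
Reachable nodes: 14 of 17 total.

14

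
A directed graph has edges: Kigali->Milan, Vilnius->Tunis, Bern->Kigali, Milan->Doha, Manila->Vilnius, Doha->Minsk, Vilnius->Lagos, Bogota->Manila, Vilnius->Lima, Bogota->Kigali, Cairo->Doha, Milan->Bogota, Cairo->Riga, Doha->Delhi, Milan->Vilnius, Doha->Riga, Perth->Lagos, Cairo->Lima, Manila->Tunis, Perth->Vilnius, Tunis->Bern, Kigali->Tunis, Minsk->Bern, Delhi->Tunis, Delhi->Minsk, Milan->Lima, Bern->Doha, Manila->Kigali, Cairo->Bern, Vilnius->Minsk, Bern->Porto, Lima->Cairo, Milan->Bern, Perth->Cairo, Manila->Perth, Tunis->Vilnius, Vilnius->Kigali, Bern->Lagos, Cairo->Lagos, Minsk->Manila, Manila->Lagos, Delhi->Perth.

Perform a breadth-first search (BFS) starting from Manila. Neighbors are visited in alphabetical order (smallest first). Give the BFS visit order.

Visit Manila; enqueue Kigali, Lagos, Perth, Tunis, Vilnius → queue [Kigali, Lagos, Perth, Tunis, Vilnius]
Visit Kigali; enqueue Milan → queue [Lagos, Perth, Tunis, Vilnius, Milan]
Visit Lagos → queue [Perth, Tunis, Vilnius, Milan]
Visit Perth; enqueue Cairo → queue [Tunis, Vilnius, Milan, Cairo]
Visit Tunis; enqueue Bern → queue [Vilnius, Milan, Cairo, Bern]
Visit Vilnius; enqueue Lima, Minsk → queue [Milan, Cairo, Bern, Lima, Minsk]
Visit Milan; enqueue Bogota, Doha → queue [Cairo, Bern, Lima, Minsk, Bogota, Doha]
Visit Cairo; enqueue Riga → queue [Bern, Lima, Minsk, Bogota, Doha, Riga]
Visit Bern; enqueue Porto → queue [Lima, Minsk, Bogota, Doha, Riga, Porto]
Visit Lima → queue [Minsk, Bogota, Doha, Riga, Porto]
Visit Minsk → queue [Bogota, Doha, Riga, Porto]
Visit Bogota → queue [Doha, Riga, Porto]
Visit Doha; enqueue Delhi → queue [Riga, Porto, Delhi]
Visit Riga → queue [Porto, Delhi]
Visit Porto → queue [Delhi]
Visit Delhi → queue []

Manila -> Kigali -> Lagos -> Perth -> Tunis -> Vilnius -> Milan -> Cairo -> Bern -> Lima -> Minsk -> Bogota -> Doha -> Riga -> Porto -> Delhi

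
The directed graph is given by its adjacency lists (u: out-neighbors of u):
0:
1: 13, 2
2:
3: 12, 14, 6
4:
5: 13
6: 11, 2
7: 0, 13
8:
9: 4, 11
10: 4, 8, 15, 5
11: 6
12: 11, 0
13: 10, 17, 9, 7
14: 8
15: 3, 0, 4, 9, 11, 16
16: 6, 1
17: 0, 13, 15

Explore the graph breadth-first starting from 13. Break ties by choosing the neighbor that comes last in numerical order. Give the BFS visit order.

13 17 10 9 7 15 0 8 5 4 11 16 3 6 1 14 12 2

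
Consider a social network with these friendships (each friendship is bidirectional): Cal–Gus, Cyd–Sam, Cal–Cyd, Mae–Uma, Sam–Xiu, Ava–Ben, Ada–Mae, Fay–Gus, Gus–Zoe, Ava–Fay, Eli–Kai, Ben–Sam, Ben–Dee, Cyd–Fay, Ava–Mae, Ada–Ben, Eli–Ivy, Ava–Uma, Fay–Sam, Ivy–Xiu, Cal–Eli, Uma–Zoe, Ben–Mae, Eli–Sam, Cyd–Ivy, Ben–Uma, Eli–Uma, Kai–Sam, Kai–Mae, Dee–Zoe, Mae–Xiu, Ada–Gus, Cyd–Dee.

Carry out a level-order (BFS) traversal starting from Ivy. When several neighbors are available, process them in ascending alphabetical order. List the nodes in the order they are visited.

Visit Ivy; enqueue Cyd, Eli, Xiu → queue [Cyd, Eli, Xiu]
Visit Cyd; enqueue Cal, Dee, Fay, Sam → queue [Eli, Xiu, Cal, Dee, Fay, Sam]
Visit Eli; enqueue Kai, Uma → queue [Xiu, Cal, Dee, Fay, Sam, Kai, Uma]
Visit Xiu; enqueue Mae → queue [Cal, Dee, Fay, Sam, Kai, Uma, Mae]
Visit Cal; enqueue Gus → queue [Dee, Fay, Sam, Kai, Uma, Mae, Gus]
Visit Dee; enqueue Ben, Zoe → queue [Fay, Sam, Kai, Uma, Mae, Gus, Ben, Zoe]
Visit Fay; enqueue Ava → queue [Sam, Kai, Uma, Mae, Gus, Ben, Zoe, Ava]
Visit Sam → queue [Kai, Uma, Mae, Gus, Ben, Zoe, Ava]
Visit Kai → queue [Uma, Mae, Gus, Ben, Zoe, Ava]
Visit Uma → queue [Mae, Gus, Ben, Zoe, Ava]
Visit Mae; enqueue Ada → queue [Gus, Ben, Zoe, Ava, Ada]
Visit Gus → queue [Ben, Zoe, Ava, Ada]
Visit Ben → queue [Zoe, Ava, Ada]
Visit Zoe → queue [Ava, Ada]
Visit Ava → queue [Ada]
Visit Ada → queue []

Ivy Cyd Eli Xiu Cal Dee Fay Sam Kai Uma Mae Gus Ben Zoe Ava Ada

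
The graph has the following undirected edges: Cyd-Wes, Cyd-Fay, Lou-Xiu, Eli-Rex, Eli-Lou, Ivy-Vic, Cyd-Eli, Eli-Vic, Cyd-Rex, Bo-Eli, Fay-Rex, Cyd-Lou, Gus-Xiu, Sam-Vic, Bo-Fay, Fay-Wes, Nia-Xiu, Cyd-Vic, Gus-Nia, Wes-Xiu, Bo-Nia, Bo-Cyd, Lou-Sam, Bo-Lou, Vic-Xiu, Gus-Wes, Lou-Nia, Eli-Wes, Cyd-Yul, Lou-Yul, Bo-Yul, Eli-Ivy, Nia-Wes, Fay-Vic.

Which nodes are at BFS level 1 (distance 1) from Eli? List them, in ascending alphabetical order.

Level 0: Eli
Level 1: Bo, Cyd, Ivy, Lou, Rex, Vic, Wes
Level 2: Fay, Gus, Nia, Sam, Xiu, Yul

Bo, Cyd, Ivy, Lou, Rex, Vic, Wes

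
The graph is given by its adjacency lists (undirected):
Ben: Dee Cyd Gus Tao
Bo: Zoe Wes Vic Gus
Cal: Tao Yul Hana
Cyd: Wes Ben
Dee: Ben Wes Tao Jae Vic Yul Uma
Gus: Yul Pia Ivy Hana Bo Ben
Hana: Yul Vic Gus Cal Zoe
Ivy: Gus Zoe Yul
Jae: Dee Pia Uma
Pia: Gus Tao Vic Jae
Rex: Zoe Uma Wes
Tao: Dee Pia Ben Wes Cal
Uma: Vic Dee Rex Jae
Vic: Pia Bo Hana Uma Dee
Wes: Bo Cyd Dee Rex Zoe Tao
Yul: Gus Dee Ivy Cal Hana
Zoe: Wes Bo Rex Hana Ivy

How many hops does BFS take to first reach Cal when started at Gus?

2

Level 0: Gus
Level 1: Ben, Bo, Hana, Ivy, Pia, Yul
Level 2: Cal, Cyd, Dee, Jae, Tao, Vic, Wes, Zoe
Level 3: Rex, Uma
Cal first appears at level 2.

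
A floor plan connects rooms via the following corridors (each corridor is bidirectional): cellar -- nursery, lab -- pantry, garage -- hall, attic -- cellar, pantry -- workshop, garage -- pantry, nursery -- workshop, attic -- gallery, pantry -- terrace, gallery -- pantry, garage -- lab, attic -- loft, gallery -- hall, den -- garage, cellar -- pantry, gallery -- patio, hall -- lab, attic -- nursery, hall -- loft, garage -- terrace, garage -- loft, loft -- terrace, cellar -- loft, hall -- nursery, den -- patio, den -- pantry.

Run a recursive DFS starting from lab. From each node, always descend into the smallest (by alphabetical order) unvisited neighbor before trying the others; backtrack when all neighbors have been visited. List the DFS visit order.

Visit lab
lab → garage
garage → den
den → pantry
pantry → cellar
cellar → attic
attic → gallery
gallery → hall
hall → loft
loft → terrace
hall → nursery
nursery → workshop
gallery → patio

lab, garage, den, pantry, cellar, attic, gallery, hall, loft, terrace, nursery, workshop, patio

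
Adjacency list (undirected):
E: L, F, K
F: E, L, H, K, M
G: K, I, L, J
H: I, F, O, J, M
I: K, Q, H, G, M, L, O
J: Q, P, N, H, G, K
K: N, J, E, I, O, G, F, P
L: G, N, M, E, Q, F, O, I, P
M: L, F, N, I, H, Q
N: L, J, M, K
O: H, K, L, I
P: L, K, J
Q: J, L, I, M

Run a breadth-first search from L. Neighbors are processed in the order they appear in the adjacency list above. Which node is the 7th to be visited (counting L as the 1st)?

F

Visit L; enqueue G, N, M, E, Q, F, O, I, P → queue [G, N, M, E, Q, F, O, I, P]
Visit G; enqueue K, J → queue [N, M, E, Q, F, O, I, P, K, J]
Visit N → queue [M, E, Q, F, O, I, P, K, J]
Visit M; enqueue H → queue [E, Q, F, O, I, P, K, J, H]
Visit E → queue [Q, F, O, I, P, K, J, H]
Visit Q → queue [F, O, I, P, K, J, H]
Visit F → queue [O, I, P, K, J, H]
Visit O → queue [I, P, K, J, H]
Visit I → queue [P, K, J, H]
Visit P → queue [K, J, H]
Visit K → queue [J, H]
Visit J → queue [H]
Visit H → queue []

Visit order: L, G, N, M, E, Q, F, O, I, P, K, J, H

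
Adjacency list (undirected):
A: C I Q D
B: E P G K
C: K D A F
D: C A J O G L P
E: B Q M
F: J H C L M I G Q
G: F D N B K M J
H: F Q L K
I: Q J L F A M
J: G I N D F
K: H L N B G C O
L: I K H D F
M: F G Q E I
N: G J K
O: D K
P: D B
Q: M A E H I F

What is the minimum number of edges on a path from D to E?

Level 0: D
Level 1: A, C, G, J, L, O, P
Level 2: B, F, H, I, K, M, N, Q
Level 3: E
E first appears at level 3.

3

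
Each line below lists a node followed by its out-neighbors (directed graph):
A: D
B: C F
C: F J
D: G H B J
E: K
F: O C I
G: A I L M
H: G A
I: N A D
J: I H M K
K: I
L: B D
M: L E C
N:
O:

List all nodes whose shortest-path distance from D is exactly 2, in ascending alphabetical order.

A, C, F, I, K, L, M

Level 0: D
Level 1: B, G, H, J
Level 2: A, C, F, I, K, L, M
Level 3: E, N, O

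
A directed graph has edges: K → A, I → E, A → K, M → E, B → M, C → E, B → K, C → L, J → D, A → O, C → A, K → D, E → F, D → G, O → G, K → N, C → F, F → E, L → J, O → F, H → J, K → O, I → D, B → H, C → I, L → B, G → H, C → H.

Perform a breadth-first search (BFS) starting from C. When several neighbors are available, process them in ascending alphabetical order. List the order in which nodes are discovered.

Visit C; enqueue A, E, F, H, I, L → queue [A, E, F, H, I, L]
Visit A; enqueue K, O → queue [E, F, H, I, L, K, O]
Visit E → queue [F, H, I, L, K, O]
Visit F → queue [H, I, L, K, O]
Visit H; enqueue J → queue [I, L, K, O, J]
Visit I; enqueue D → queue [L, K, O, J, D]
Visit L; enqueue B → queue [K, O, J, D, B]
Visit K; enqueue N → queue [O, J, D, B, N]
Visit O; enqueue G → queue [J, D, B, N, G]
Visit J → queue [D, B, N, G]
Visit D → queue [B, N, G]
Visit B; enqueue M → queue [N, G, M]
Visit N → queue [G, M]
Visit G → queue [M]
Visit M → queue []

C A E F H I L K O J D B N G M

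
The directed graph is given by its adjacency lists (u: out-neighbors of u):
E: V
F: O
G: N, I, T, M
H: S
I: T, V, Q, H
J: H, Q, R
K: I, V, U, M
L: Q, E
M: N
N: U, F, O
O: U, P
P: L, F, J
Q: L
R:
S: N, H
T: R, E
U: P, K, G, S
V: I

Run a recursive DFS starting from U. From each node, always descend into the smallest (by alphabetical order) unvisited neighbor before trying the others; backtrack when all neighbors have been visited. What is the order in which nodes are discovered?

U → G → I → H → S → N → F → O → P → J → Q → L → E → V → R → T → M → K

Visit U
U → G
G → I
I → H
H → S
S → N
N → F
F → O
O → P
P → J
J → Q
Q → L
L → E
E → V
J → R
I → T
G → M
U → K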